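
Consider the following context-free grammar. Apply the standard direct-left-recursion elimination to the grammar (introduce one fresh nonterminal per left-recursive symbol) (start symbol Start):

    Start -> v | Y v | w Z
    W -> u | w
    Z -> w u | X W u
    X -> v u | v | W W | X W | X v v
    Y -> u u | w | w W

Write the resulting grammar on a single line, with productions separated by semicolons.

X is directly left-recursive.
For X: α = {W, v v}, β = {v u, v, W W}. Rewrite as X → β X1 and X1 → α X1 | ε.

Start -> v | Y v | w Z; W -> u | w; Z -> w u | X W u; X -> v u X1 | v X1 | W W X1; Y -> u u | w | w W; X1 -> W X1 | v v X1 | ε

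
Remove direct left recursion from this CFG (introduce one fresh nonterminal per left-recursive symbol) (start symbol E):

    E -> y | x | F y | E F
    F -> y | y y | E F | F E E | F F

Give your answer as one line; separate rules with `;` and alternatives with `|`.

Directly left-recursive nonterminals: E, F.
For E: α = {F}, β = {y, x, F y}. Rewrite as E → β E' and E' → α E' | ε.
For F: α = {E E, F}, β = {y, y y, E F}. Rewrite as F → β F' and F' → α F' | ε.

E -> y E' | x E' | F y E'; F -> y F' | y y F' | E F F'; E' -> F E' | ε; F' -> E E F' | F F' | ε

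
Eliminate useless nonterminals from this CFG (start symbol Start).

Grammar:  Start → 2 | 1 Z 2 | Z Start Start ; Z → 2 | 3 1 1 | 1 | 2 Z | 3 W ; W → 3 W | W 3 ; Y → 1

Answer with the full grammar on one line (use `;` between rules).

Start → 2 | 1 Z 2 | Z Start Start; Z → 2 | 3 1 1 | 1 | 2 Z

Generating nonterminals: {Start, Y, Z}.
Reachable from Start after that: {Start, Z}.
Removed useless symbols: {W, Y} and every production mentioning them.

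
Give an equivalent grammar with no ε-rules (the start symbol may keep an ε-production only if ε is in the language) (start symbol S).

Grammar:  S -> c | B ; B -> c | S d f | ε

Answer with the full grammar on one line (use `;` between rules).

Nullable nonterminals: {B, S}.
ε ∈ L(G) since S is nullable, so keep S → ε.
Add the nullable-subset variants: B → S d f gives S d f | d f.

S -> c | B | ε; B -> c | S d f | d f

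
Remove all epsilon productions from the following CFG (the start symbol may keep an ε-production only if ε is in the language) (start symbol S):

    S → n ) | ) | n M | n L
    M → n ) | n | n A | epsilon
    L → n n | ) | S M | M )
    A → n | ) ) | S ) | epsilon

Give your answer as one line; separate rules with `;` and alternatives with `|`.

S → n ) | ) | n M | n | n L; M → n ) | n | n A; L → n n | ) | S M | S | M ); A → n | ) ) | S )

Nullable set = {A, M}.
ε ∉ L(G), so no ε-production is kept.
For each production, add variants omitting each subset of nullable occurrences: S → n M gives n M | n. L → S M gives S M | S.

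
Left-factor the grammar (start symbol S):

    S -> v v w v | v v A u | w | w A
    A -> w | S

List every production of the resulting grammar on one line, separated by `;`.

S -> v v S' | w S''; A -> w | S; S' -> w v | A u; S'' -> ε | A

S has alternatives sharing prefix 'v v': factor to S → v v S' with S' → w v | A u.
S has alternatives sharing prefix 'w': factor to S → w S'' with S'' → ε | A.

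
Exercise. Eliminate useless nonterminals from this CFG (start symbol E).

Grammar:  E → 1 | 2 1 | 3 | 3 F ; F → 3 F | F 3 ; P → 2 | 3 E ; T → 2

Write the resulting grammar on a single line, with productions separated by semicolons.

Generating nonterminals: {E, P, T}.
Reachable from E after that: {E}.
Removed useless symbols: {F, P, T} and every production mentioning them.

E → 1 | 2 1 | 3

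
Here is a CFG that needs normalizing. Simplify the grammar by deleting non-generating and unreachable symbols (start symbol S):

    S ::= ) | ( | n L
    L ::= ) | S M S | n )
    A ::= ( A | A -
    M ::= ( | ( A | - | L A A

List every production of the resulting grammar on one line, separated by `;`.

Generating nonterminals: {L, M, S}.
Reachable from S after that: {L, M, S}.
Removed useless symbols: {A} and every production mentioning them.

S ::= ) | ( | n L; L ::= ) | S M S | n ); M ::= ( | -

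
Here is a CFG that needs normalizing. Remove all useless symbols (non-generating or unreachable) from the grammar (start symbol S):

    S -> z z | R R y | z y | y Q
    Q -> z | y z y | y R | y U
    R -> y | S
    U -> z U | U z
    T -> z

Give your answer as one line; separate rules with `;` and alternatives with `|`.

Generating nonterminals: {Q, R, S, T}.
Reachable from S after that: {Q, R, S}.
Removed useless symbols: {T, U} and every production mentioning them.

S -> z z | R R y | z y | y Q; Q -> z | y z y | y R; R -> y | S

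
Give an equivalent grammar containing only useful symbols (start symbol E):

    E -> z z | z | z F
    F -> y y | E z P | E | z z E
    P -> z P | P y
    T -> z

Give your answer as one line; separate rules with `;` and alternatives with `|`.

Generating nonterminals: {E, F, T}.
Reachable from E after that: {E, F}.
Removed useless symbols: {P, T} and every production mentioning them.

E -> z z | z | z F; F -> y y | E | z z E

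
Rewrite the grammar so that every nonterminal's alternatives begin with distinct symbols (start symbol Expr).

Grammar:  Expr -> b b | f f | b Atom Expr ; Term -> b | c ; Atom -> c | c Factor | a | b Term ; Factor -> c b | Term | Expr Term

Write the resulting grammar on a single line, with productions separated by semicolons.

Expr has alternatives sharing prefix 'b': factor to Expr → b Expr1 with Expr1 → b | Atom Expr.
Atom has alternatives sharing prefix 'c': factor to Atom → c Atom1 with Atom1 → ε | Factor.

Expr -> f f | b Expr1; Term -> b | c; Atom -> a | b Term | c Atom1; Factor -> c b | Term | Expr Term; Expr1 -> b | Atom Expr; Atom1 -> ε | Factor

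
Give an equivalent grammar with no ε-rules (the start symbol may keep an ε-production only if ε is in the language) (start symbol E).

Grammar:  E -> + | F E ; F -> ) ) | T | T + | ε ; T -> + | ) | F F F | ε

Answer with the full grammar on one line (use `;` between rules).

The nullable symbols are {F, T}.
ε ∉ L(G), so no ε-production is kept.
Expand every rule over subsets of its nullable positions: F → T + gives T + | +. T → F F F gives F F F | F F | F.

E -> + | F E; F -> ) ) | T | T + | +; T -> + | ) | F F F | F F | F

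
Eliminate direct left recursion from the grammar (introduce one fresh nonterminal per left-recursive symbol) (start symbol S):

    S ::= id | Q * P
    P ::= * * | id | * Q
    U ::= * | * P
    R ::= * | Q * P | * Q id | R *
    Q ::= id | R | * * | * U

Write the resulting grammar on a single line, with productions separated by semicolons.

S ::= id | Q * P; P ::= * * | id | * Q; U ::= * | * P; R ::= * R' | Q * P R' | * Q id R'; Q ::= id | R | * * | * U; R' ::= * R' | epsilon

Left recursion appears on R.
For R: α = {*}, β = {*, Q * P, * Q id}. Rewrite as R → β R' and R' → α R' | ε.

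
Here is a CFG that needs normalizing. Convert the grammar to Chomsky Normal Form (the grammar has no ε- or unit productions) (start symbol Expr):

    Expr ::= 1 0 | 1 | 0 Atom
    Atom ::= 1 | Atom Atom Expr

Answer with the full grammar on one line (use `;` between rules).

Expr ::= X1 X2 | 1 | X2 Atom; Atom ::= 1 | Atom Y1; X1 ::= 1; X2 ::= 0; Y1 ::= Atom Expr

Introduce a nonterminal for each terminal appearing in a rule of length ≥ 2: X1 → 1, X2 → 0.
Binarize each right-hand side of length ≥ 3 by chaining fresh nonterminals (Y1, Y2, …): affected rules were Atom → Atom Atom Expr.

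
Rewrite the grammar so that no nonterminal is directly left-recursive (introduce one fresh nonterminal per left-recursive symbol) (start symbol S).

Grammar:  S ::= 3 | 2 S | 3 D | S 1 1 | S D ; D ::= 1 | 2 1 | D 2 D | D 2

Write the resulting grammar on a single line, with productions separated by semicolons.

Directly left-recursive nonterminals: S, D.
For S: α = {1 1, D}, β = {3, 2 S, 3 D}. Rewrite as S → β S' and S' → α S' | ε.
For D: α = {2 D, 2}, β = {1, 2 1}. Rewrite as D → β D' and D' → α D' | ε.

S ::= 3 S' | 2 S S' | 3 D S'; D ::= 1 D' | 2 1 D'; S' ::= 1 1 S' | D S' | ε; D' ::= 2 D D' | 2 D' | ε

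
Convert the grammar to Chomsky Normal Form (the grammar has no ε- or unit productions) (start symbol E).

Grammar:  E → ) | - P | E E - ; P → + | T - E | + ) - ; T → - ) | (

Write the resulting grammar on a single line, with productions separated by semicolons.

Introduce a nonterminal for each terminal appearing in a rule of length ≥ 2: X1 → -, X2 → +, X3 → ).
Binarize each right-hand side of length ≥ 3 by chaining fresh nonterminals (Y1, Y2, …): affected rules were E → E E X1; P → T X1 E; P → X2 X3 X1.

E → ) | X1 P | E Y1; P → + | T Y2 | X2 Y3; T → X1 X3 | (; X1 → -; X2 → +; X3 → ); Y1 → E X1; Y2 → X1 E; Y3 → X3 X1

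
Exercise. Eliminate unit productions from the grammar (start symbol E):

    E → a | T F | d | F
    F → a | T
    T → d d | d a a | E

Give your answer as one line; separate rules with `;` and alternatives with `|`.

Unit pairs: E ⇒* {F, T}; F ⇒* {E, T}; T ⇒* {E, F}.
For every A with A ⇒* B via unit rules, add B's non-unit alternatives to A; then delete every rule of the form X → Y.

E → a | T F | d | d d | d a a; F → a | T F | d | d d | d a a; T → a | T F | d | d d | d a a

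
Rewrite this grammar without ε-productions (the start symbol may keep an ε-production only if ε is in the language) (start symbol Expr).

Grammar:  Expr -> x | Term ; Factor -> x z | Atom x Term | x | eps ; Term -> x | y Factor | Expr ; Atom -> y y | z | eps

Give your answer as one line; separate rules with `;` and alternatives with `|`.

Expr -> x | Term; Factor -> x z | Atom x Term | x Term | x; Term -> x | y Factor | y | Expr; Atom -> y y | z

Nullable nonterminals: {Atom, Factor}.
ε ∉ L(G), so no ε-production is kept.
Add the nullable-subset variants: Factor → Atom x Term gives Atom x Term | x Term. Term → y Factor gives y Factor | y.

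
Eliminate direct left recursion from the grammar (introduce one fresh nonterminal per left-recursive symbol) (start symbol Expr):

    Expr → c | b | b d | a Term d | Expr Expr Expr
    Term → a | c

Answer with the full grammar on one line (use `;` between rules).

Left recursion appears on Expr.
For Expr: α = {Expr Expr}, β = {c, b, b d, a Term d}. Rewrite as Expr → β Expr1 and Expr1 → α Expr1 | ε.

Expr → c Expr1 | b Expr1 | b d Expr1 | a Term d Expr1; Term → a | c; Expr1 → Expr Expr Expr1 | ε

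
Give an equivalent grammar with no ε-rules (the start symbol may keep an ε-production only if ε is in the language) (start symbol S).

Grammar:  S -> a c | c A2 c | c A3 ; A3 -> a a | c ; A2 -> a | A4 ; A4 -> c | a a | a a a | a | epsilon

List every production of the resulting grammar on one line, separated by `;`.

S -> a c | c A2 c | c c | c A3; A3 -> a a | c; A2 -> a | A4; A4 -> c | a a | a a a | a

The nullable symbols are {A2, A4}.
ε ∉ L(G), so no ε-production is kept.
For each production, add variants omitting each subset of nullable occurrences: S → c A2 c gives c A2 c | c c.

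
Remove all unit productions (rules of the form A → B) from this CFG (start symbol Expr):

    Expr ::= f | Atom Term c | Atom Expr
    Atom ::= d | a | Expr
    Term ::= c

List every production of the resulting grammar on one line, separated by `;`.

Unit pairs: Atom ⇒* {Expr}.
For every A with A ⇒* B via unit rules, add B's non-unit alternatives to A; then delete every rule of the form X → Y.

Expr ::= f | Atom Term c | Atom Expr; Atom ::= d | a | f | Atom Term c | Atom Expr; Term ::= c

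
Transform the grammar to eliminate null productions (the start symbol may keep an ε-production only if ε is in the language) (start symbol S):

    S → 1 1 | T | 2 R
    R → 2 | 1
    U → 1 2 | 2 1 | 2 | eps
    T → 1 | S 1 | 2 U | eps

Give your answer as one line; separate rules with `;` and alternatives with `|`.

S → 1 1 | T | 2 R | eps; R → 2 | 1; U → 1 2 | 2 1 | 2; T → 1 | S 1 | 2 U | 2

Nullable nonterminals: {S, T, U}.
ε ∈ L(G) since S is nullable, so keep S → ε.
Add the nullable-subset variants: T → 2 U gives 2 U | 2.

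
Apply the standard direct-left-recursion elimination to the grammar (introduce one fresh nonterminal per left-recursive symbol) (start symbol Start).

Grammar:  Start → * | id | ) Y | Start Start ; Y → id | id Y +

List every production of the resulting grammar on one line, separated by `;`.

Directly left-recursive nonterminal: Start.
For Start: α = {Start}, β = {*, id, ) Y}. Rewrite as Start → β Start1 and Start1 → α Start1 | ε.

Start → * Start1 | id Start1 | ) Y Start1; Y → id | id Y +; Start1 → Start Start1 | ε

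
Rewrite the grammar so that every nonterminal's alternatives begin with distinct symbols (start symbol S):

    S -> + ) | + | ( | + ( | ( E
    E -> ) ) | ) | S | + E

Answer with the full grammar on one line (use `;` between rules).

S -> + S' | ( S''; E -> S | + E | ) E'; S' -> ) | ε | (; S'' -> ε | E; E' -> ) | ε

S has alternatives sharing prefix '+': factor to S → + S' with S' → ) | ε | (.
S has alternatives sharing prefix '(': factor to S → ( S'' with S'' → ε | E.
E has alternatives sharing prefix ')': factor to E → ) E' with E' → ) | ε.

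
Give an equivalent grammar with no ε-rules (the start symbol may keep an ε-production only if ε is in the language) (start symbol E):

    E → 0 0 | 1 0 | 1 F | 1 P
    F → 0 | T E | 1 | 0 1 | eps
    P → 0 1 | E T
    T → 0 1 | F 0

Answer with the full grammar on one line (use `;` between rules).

The nullable symbols are {F}.
ε ∉ L(G), so no ε-production is kept.
Expand every rule over subsets of its nullable positions: E → 1 F gives 1 F | 1. T → F 0 gives F 0 | 0.

E → 0 0 | 1 0 | 1 F | 1 | 1 P; F → 0 | T E | 1 | 0 1; P → 0 1 | E T; T → 0 1 | F 0 | 0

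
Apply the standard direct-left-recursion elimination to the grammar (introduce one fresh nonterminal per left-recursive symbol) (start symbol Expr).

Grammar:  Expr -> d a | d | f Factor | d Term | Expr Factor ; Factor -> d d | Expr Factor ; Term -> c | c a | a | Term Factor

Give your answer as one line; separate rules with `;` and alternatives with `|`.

Expr -> d a Expr1 | d Expr1 | f Factor Expr1 | d Term Expr1; Factor -> d d | Expr Factor; Term -> c Term1 | c a Term1 | a Term1; Expr1 -> Factor Expr1 | ε; Term1 -> Factor Term1 | ε

Directly left-recursive nonterminals: Expr, Term.
For Expr: α = {Factor}, β = {d a, d, f Factor, d Term}. Rewrite as Expr → β Expr1 and Expr1 → α Expr1 | ε.
For Term: α = {Factor}, β = {c, c a, a}. Rewrite as Term → β Term1 and Term1 → α Term1 | ε.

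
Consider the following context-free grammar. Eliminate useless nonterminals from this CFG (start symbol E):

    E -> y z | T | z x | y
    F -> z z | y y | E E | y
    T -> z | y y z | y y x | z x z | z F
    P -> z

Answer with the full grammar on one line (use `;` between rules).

E -> y z | T | z x | y; F -> z z | y y | E E | y; T -> z | y y z | y y x | z x z | z F

Generating nonterminals: {E, F, P, T}.
Reachable from E after that: {E, F, T}.
Removed useless symbols: {P} and every production mentioning them.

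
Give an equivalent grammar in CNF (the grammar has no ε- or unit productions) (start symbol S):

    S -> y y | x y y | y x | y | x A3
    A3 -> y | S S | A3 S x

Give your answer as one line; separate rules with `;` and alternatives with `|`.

Introduce a nonterminal for each terminal appearing in a rule of length ≥ 2: X1 → y, X2 → x.
Binarize each right-hand side of length ≥ 3 by chaining fresh nonterminals (Y1, Y2, …): affected rules were S → X2 X1 X1; A3 → A3 S X2.

S -> X1 X1 | X2 Y1 | X1 X2 | y | X2 A3; A3 -> y | S S | A3 Y2; X1 -> y; X2 -> x; Y1 -> X1 X1; Y2 -> S X2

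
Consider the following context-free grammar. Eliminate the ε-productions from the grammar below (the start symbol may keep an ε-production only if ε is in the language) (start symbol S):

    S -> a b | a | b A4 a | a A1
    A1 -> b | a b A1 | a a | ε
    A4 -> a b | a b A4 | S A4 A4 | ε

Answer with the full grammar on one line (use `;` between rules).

S -> a b | a | b A4 a | b a | a A1; A1 -> b | a b A1 | a b | a a; A4 -> a b | a b A4 | S A4 A4 | S A4 | S

The nullable symbols are {A1, A4}.
ε ∉ L(G), so no ε-production is kept.
For each production, add variants omitting each subset of nullable occurrences: S → b A4 a gives b A4 a | b a. A1 → a b A1 gives a b A1 | a b. A4 → S A4 A4 gives S A4 A4 | S A4 | S.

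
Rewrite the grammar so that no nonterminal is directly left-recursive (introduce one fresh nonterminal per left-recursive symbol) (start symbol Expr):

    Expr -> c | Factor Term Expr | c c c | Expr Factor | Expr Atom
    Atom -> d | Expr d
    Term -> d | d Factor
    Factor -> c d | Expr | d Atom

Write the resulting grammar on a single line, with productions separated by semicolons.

Expr -> c Expr1 | Factor Term Expr Expr1 | c c c Expr1; Atom -> d | Expr d; Term -> d | d Factor; Factor -> c d | Expr | d Atom; Expr1 -> Factor Expr1 | Atom Expr1 | ε

Left recursion appears on Expr.
For Expr: α = {Factor, Atom}, β = {c, Factor Term Expr, c c c}. Rewrite as Expr → β Expr1 and Expr1 → α Expr1 | ε.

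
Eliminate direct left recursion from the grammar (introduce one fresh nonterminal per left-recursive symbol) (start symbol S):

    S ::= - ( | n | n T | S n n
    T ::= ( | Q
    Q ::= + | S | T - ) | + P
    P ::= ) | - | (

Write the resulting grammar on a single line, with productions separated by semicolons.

Left recursion appears on S.
For S: α = {n n}, β = {- (, n, n T}. Rewrite as S → β S' and S' → α S' | ε.

S ::= - ( S' | n S' | n T S'; T ::= ( | Q; Q ::= + | S | T - ) | + P; P ::= ) | - | (; S' ::= n n S' | ε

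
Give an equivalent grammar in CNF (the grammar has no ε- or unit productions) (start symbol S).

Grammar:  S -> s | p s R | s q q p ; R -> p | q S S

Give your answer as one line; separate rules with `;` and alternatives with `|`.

S -> s | X1 Y1 | X2 Y2; R -> p | X3 Y4; X1 -> p; X2 -> s; X3 -> q; Y1 -> X2 R; Y2 -> X3 Y3; Y3 -> X3 X1; Y4 -> S S

Introduce a nonterminal for each terminal appearing in a rule of length ≥ 2: X1 → p, X2 → s, X3 → q.
Binarize each right-hand side of length ≥ 3 by chaining fresh nonterminals (Y1, Y2, …): affected rules were S → X1 X2 R; S → X2 X3 X3 X1; R → X3 S S.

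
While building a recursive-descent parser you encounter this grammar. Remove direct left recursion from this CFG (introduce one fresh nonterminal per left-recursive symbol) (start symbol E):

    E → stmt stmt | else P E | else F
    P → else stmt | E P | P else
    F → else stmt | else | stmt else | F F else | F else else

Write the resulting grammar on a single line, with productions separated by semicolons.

Left recursion appears on P, F.
For P: α = {else}, β = {else stmt, E P}. Rewrite as P → β P' and P' → α P' | ε.
For F: α = {F else, else else}, β = {else stmt, else, stmt else}. Rewrite as F → β F' and F' → α F' | ε.

E → stmt stmt | else P E | else F; P → else stmt P' | E P P'; F → else stmt F' | else F' | stmt else F'; P' → else P' | ε; F' → F else F' | else else F' | ε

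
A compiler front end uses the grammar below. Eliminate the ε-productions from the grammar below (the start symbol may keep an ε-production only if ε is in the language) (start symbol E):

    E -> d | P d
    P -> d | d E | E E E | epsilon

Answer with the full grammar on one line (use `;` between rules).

Nullable nonterminals: {P}.
ε ∉ L(G), so no ε-production is kept.

E -> d | P d; P -> d | d E | E E E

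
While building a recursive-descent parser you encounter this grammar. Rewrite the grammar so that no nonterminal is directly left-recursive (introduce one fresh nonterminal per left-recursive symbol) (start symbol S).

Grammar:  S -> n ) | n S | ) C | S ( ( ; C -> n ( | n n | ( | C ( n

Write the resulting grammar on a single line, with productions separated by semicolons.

Directly left-recursive nonterminals: S, C.
For S: α = {( (}, β = {n ), n S, ) C}. Rewrite as S → β S' and S' → α S' | ε.
For C: α = {( n}, β = {n (, n n, (}. Rewrite as C → β C' and C' → α C' | ε.

S -> n ) S' | n S S' | ) C S'; C -> n ( C' | n n C' | ( C'; S' -> ( ( S' | epsilon; C' -> ( n C' | epsilon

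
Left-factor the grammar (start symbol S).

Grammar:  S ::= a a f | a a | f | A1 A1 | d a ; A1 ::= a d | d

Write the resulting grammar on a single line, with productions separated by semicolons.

S ::= f | A1 A1 | d a | a a S'; A1 ::= a d | d; S' ::= f | ε

S has alternatives sharing prefix 'a a': factor to S → a a S' with S' → f | ε.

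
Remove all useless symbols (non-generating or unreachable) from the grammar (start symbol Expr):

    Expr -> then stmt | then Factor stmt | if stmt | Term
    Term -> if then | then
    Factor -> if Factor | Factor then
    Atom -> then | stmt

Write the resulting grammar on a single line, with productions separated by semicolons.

Generating nonterminals: {Atom, Expr, Term}.
Reachable from Expr after that: {Expr, Term}.
Removed useless symbols: {Atom, Factor} and every production mentioning them.

Expr -> then stmt | if stmt | Term; Term -> if then | then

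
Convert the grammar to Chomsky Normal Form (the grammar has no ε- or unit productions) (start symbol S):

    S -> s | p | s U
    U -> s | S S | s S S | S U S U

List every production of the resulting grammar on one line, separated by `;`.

Introduce a nonterminal for each terminal appearing in a rule of length ≥ 2: X1 → s.
Binarize each right-hand side of length ≥ 3 by chaining fresh nonterminals (Y1, Y2, …): affected rules were U → X1 S S; U → S U S U.

S -> s | p | X1 U; U -> s | S S | X1 Y1 | S Y2; X1 -> s; Y1 -> S S; Y2 -> U Y3; Y3 -> S U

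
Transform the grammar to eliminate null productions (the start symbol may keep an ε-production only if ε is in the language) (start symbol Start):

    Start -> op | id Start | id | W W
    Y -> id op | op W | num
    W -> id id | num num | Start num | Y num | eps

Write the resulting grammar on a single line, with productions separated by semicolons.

Nullable set = {Start, W}.
ε ∈ L(G) since Start is nullable, so keep Start → ε.
For each production, add variants omitting each subset of nullable occurrences: Start → id Start gives id Start | id. Start → W W gives W W | W. Y → op W gives op W | op. W → Start num gives Start num | num.

Start -> op | id Start | id | W W | W | ε; Y -> id op | op W | op | num; W -> id id | num num | Start num | num | Y num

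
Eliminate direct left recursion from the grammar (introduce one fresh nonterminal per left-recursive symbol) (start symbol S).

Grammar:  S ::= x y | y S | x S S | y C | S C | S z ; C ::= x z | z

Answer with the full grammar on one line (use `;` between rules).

S ::= x y S' | y S S' | x S S S' | y C S'; C ::= x z | z; S' ::= C S' | z S' | eps

S is directly left-recursive.
For S: α = {C, z}, β = {x y, y S, x S S, y C}. Rewrite as S → β S' and S' → α S' | ε.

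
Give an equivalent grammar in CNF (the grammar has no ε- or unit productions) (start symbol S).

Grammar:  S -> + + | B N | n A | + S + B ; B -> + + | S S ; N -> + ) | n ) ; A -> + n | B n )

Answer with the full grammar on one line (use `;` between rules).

S -> X1 X1 | B N | X2 A | X1 Y1; B -> X1 X1 | S S; N -> X1 X3 | X2 X3; A -> X1 X2 | B Y3; X1 -> +; X2 -> n; X3 -> ); Y1 -> S Y2; Y2 -> X1 B; Y3 -> X2 X3

Introduce a nonterminal for each terminal appearing in a rule of length ≥ 2: X1 → +, X2 → n, X3 → ).
Binarize each right-hand side of length ≥ 3 by chaining fresh nonterminals (Y1, Y2, …): affected rules were S → X1 S X1 B; A → B X2 X3.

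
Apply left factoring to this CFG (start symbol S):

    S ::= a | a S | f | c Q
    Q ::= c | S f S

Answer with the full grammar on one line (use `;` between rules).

S has alternatives sharing prefix 'a': factor to S → a S' with S' → ε | S.

S ::= f | c Q | a S'; Q ::= c | S f S; S' ::= ε | S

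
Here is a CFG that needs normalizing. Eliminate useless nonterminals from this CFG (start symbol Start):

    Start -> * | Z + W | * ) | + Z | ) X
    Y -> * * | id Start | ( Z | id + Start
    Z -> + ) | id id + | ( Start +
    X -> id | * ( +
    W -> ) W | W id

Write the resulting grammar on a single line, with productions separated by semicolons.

Start -> * | * ) | + Z | ) X; Z -> + ) | id id + | ( Start +; X -> id | * ( +

Generating nonterminals: {Start, X, Y, Z}.
Reachable from Start after that: {Start, X, Z}.
Removed useless symbols: {W, Y} and every production mentioning them.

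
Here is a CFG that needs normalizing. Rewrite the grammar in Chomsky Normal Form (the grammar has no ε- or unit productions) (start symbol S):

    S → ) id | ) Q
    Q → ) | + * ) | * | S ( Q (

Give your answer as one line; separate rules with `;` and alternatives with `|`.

S → X1 X2 | X1 Q; Q → ) | X3 Y1 | * | S Y2; X1 → ); X2 → id; X3 → +; X4 → *; X5 → (; Y1 → X4 X1; Y2 → X5 Y3; Y3 → Q X5

Introduce a nonterminal for each terminal appearing in a rule of length ≥ 2: X1 → ), X2 → id, X3 → +, X4 → *, X5 → (.
Binarize each right-hand side of length ≥ 3 by chaining fresh nonterminals (Y1, Y2, …): affected rules were Q → X3 X4 X1; Q → S X5 Q X5.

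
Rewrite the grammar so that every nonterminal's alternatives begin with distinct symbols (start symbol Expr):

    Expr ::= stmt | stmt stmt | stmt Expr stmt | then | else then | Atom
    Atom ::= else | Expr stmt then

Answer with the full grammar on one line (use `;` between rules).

Expr has alternatives sharing prefix 'stmt': factor to Expr → stmt Expr1 with Expr1 → ε | stmt | Expr stmt.

Expr ::= then | else then | Atom | stmt Expr1; Atom ::= else | Expr stmt then; Expr1 ::= ε | stmt | Expr stmt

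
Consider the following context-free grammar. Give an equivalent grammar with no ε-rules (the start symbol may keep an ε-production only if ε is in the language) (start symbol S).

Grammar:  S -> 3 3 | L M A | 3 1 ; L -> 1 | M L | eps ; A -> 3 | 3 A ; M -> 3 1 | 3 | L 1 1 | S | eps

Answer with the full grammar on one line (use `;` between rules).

S -> 3 3 | L M A | L A | M A | A | 3 1; L -> 1 | M L | M; A -> 3 | 3 A; M -> 3 1 | 3 | L 1 1 | 1 1 | S

Nullable set = {L, M}.
ε ∉ L(G), so no ε-production is kept.
Add the nullable-subset variants: S → L M A gives L M A | L A | M A | A. L → M L gives M L | M. M → L 1 1 gives L 1 1 | 1 1.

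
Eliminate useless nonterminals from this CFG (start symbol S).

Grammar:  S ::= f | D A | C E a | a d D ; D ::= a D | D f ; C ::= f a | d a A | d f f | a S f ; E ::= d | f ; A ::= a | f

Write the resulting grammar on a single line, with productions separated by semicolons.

Generating nonterminals: {A, C, E, S}.
Reachable from S after that: {A, C, E, S}.
Removed useless symbols: {D} and every production mentioning them.

S ::= f | C E a; C ::= f a | d a A | d f f | a S f; E ::= d | f; A ::= a | f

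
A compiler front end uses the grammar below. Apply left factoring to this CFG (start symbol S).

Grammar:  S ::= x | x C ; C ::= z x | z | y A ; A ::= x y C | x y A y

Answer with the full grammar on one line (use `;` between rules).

S ::= x S'; C ::= y A | z C'; A ::= x y A'; S' ::= ε | C; C' ::= x | ε; A' ::= C | A y

S has alternatives sharing prefix 'x': factor to S → x S' with S' → ε | C.
C has alternatives sharing prefix 'z': factor to C → z C' with C' → x | ε.
A has alternatives sharing prefix 'x y': factor to A → x y A' with A' → C | A y.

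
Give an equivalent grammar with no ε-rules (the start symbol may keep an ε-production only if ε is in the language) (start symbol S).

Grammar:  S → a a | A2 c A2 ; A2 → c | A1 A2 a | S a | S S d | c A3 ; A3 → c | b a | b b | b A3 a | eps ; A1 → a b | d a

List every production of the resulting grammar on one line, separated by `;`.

Nullable nonterminals: {A3}.
ε ∉ L(G), so no ε-production is kept.

S → a a | A2 c A2; A2 → c | A1 A2 a | S a | S S d | c A3; A3 → c | b a | b b | b A3 a; A1 → a b | d a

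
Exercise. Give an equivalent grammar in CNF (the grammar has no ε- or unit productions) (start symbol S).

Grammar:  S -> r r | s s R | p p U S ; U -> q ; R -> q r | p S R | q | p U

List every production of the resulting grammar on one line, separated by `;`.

Introduce a nonterminal for each terminal appearing in a rule of length ≥ 2: X1 → r, X2 → s, X3 → p, X4 → q.
Binarize each right-hand side of length ≥ 3 by chaining fresh nonterminals (Y1, Y2, …): affected rules were S → X2 X2 R; S → X3 X3 U S; R → X3 S R.

S -> X1 X1 | X2 Y1 | X3 Y2; U -> q; R -> X4 X1 | X3 Y4 | q | X3 U; X1 -> r; X2 -> s; X3 -> p; X4 -> q; Y1 -> X2 R; Y2 -> X3 Y3; Y3 -> U S; Y4 -> S R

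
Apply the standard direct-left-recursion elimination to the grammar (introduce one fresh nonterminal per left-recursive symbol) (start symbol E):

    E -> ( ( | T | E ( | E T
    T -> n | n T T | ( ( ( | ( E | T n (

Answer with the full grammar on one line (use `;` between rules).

Directly left-recursive nonterminals: E, T.
For E: α = {(, T}, β = {( (, T}. Rewrite as E → β E' and E' → α E' | ε.
For T: α = {n (}, β = {n, n T T, ( ( (, ( E}. Rewrite as T → β T' and T' → α T' | ε.

E -> ( ( E' | T E'; T -> n T' | n T T T' | ( ( ( T' | ( E T'; E' -> ( E' | T E' | ε; T' -> n ( T' | ε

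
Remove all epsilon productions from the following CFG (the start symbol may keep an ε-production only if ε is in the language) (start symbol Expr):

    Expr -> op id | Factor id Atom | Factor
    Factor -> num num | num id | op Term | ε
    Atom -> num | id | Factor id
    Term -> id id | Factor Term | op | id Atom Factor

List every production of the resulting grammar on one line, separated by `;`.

Nullable set = {Expr, Factor}.
ε ∈ L(G) since Expr is nullable, so keep Expr → ε.
For each production, add variants omitting each subset of nullable occurrences: Expr → Factor id Atom gives Factor id Atom | id Atom. Term → id Atom Factor gives id Atom Factor | id Atom.

Expr -> op id | Factor id Atom | id Atom | Factor | ε; Factor -> num num | num id | op Term; Atom -> num | id | Factor id; Term -> id id | Factor Term | op | id Atom Factor | id Atom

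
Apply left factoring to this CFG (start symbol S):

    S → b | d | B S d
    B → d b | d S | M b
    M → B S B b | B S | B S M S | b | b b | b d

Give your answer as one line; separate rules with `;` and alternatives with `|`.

B has alternatives sharing prefix 'd': factor to B → d B' with B' → b | S.
M has alternatives sharing prefix 'B S': factor to M → B S M' with M' → B b | ε | M S.
M has alternatives sharing prefix 'b': factor to M → b M'' with M'' → ε | b | d.

S → b | d | B S d; B → M b | d B'; M → B S M' | b M''; B' → b | S; M' → B b | ε | M S; M'' → ε | b | d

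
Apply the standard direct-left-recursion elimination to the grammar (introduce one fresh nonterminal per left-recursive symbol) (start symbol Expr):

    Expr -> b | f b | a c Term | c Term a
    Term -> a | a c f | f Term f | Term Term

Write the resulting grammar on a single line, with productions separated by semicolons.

Expr -> b | f b | a c Term | c Term a; Term -> a Term1 | a c f Term1 | f Term f Term1; Term1 -> Term Term1 | ε

Directly left-recursive nonterminal: Term.
For Term: α = {Term}, β = {a, a c f, f Term f}. Rewrite as Term → β Term1 and Term1 → α Term1 | ε.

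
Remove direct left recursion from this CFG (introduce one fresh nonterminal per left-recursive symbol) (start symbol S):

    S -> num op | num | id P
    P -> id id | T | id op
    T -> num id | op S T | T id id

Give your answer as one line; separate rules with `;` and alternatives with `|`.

Left recursion appears on T.
For T: α = {id id}, β = {num id, op S T}. Rewrite as T → β T' and T' → α T' | ε.

S -> num op | num | id P; P -> id id | T | id op; T -> num id T' | op S T T'; T' -> id id T' | ε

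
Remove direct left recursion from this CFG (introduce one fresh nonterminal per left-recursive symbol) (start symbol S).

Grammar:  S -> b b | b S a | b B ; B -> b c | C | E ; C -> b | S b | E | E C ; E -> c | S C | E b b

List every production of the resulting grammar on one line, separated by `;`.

S -> b b | b S a | b B; B -> b c | C | E; C -> b | S b | E | E C; E -> c E' | S C E'; E' -> b b E' | ε

Directly left-recursive nonterminal: E.
For E: α = {b b}, β = {c, S C}. Rewrite as E → β E' and E' → α E' | ε.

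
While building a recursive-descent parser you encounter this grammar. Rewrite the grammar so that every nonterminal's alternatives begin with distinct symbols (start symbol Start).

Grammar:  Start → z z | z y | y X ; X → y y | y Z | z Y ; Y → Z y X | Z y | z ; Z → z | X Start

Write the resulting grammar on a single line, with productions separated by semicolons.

Start → y X | z Start1; X → z Y | y X1; Y → z | Z y Y1; Z → z | X Start; Start1 → z | y; X1 → y | Z; Y1 → X | ε

Start has alternatives sharing prefix 'z': factor to Start → z Start1 with Start1 → z | y.
X has alternatives sharing prefix 'y': factor to X → y X1 with X1 → y | Z.
Y has alternatives sharing prefix 'Z y': factor to Y → Z y Y1 with Y1 → X | ε.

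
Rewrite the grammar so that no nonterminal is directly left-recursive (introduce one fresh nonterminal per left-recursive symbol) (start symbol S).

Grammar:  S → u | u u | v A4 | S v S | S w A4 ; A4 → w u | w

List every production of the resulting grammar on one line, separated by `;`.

S → u S' | u u S' | v A4 S'; A4 → w u | w; S' → v S S' | w A4 S' | ε

S is directly left-recursive.
For S: α = {v S, w A4}, β = {u, u u, v A4}. Rewrite as S → β S' and S' → α S' | ε.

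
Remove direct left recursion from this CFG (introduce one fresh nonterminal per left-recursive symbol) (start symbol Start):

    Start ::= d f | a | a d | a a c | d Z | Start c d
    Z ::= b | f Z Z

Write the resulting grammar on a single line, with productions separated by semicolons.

Start ::= d f Start1 | a Start1 | a d Start1 | a a c Start1 | d Z Start1; Z ::= b | f Z Z; Start1 ::= c d Start1 | epsilon

Left recursion appears on Start.
For Start: α = {c d}, β = {d f, a, a d, a a c, d Z}. Rewrite as Start → β Start1 and Start1 → α Start1 | ε.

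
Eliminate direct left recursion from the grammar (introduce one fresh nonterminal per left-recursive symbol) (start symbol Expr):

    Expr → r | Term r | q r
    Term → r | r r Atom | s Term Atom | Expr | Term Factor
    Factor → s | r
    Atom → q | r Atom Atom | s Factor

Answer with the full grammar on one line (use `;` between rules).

Left recursion appears on Term.
For Term: α = {Factor}, β = {r, r r Atom, s Term Atom, Expr}. Rewrite as Term → β Term1 and Term1 → α Term1 | ε.

Expr → r | Term r | q r; Term → r Term1 | r r Atom Term1 | s Term Atom Term1 | Expr Term1; Factor → s | r; Atom → q | r Atom Atom | s Factor; Term1 → Factor Term1 | ε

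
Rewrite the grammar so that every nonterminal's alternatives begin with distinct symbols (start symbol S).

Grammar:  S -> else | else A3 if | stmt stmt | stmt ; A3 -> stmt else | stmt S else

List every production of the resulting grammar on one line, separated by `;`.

S has alternatives sharing prefix 'else': factor to S → else S' with S' → ε | A3 if.
S has alternatives sharing prefix 'stmt': factor to S → stmt S'' with S'' → stmt | ε.
A3 has alternatives sharing prefix 'stmt': factor to A3 → stmt A3' with A3' → else | S else.

S -> else S' | stmt S''; A3 -> stmt A3'; S' -> epsilon | A3 if; S'' -> stmt | epsilon; A3' -> else | S else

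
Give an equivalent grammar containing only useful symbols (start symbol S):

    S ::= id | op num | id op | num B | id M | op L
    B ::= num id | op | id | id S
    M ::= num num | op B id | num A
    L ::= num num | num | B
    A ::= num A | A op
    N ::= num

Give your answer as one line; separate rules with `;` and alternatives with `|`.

Generating nonterminals: {B, L, M, N, S}.
Reachable from S after that: {B, L, M, S}.
Removed useless symbols: {A, N} and every production mentioning them.

S ::= id | op num | id op | num B | id M | op L; B ::= num id | op | id | id S; M ::= num num | op B id; L ::= num num | num | B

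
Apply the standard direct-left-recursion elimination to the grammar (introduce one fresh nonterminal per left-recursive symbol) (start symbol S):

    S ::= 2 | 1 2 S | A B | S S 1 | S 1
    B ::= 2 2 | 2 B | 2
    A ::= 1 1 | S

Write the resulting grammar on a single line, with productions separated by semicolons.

Directly left-recursive nonterminal: S.
For S: α = {S 1, 1}, β = {2, 1 2 S, A B}. Rewrite as S → β S' and S' → α S' | ε.

S ::= 2 S' | 1 2 S S' | A B S'; B ::= 2 2 | 2 B | 2; A ::= 1 1 | S; S' ::= S 1 S' | 1 S' | epsilon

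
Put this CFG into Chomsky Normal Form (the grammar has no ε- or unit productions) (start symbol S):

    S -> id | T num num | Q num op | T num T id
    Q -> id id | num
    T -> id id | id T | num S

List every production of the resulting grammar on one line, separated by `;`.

S -> id | T Y1 | Q Y2 | T Y3; Q -> X3 X3 | num; T -> X3 X3 | X3 T | X1 S; X1 -> num; X2 -> op; X3 -> id; Y1 -> X1 X1; Y2 -> X1 X2; Y3 -> X1 Y4; Y4 -> T X3

Introduce a nonterminal for each terminal appearing in a rule of length ≥ 2: X1 → num, X2 → op, X3 → id.
Binarize each right-hand side of length ≥ 3 by chaining fresh nonterminals (Y1, Y2, …): affected rules were S → T X1 X1; S → Q X1 X2; S → T X1 T X3.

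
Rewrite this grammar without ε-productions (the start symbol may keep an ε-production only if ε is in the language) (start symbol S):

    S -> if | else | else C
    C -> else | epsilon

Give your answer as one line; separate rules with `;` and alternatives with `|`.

S -> if | else | else C; C -> else

Nullable set = {C}.
ε ∉ L(G), so no ε-production is kept.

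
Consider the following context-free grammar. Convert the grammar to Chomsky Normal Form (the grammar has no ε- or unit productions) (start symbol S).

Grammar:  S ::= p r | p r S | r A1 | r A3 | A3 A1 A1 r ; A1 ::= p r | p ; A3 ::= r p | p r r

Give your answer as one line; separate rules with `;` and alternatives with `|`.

S ::= X1 X2 | X1 Y1 | X2 A1 | X2 A3 | A3 Y2; A1 ::= X1 X2 | p; A3 ::= X2 X1 | X1 Y4; X1 ::= p; X2 ::= r; Y1 ::= X2 S; Y2 ::= A1 Y3; Y3 ::= A1 X2; Y4 ::= X2 X2

Introduce a nonterminal for each terminal appearing in a rule of length ≥ 2: X1 → p, X2 → r.
Binarize each right-hand side of length ≥ 3 by chaining fresh nonterminals (Y1, Y2, …): affected rules were S → X1 X2 S; S → A3 A1 A1 X2; A3 → X1 X2 X2.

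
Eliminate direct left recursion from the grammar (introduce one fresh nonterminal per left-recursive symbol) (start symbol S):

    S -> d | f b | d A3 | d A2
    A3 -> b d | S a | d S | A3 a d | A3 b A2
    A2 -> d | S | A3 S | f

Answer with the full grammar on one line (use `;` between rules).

S -> d | f b | d A3 | d A2; A3 -> b d A3' | S a A3' | d S A3'; A2 -> d | S | A3 S | f; A3' -> a d A3' | b A2 A3' | ε

A3 is directly left-recursive.
For A3: α = {a d, b A2}, β = {b d, S a, d S}. Rewrite as A3 → β A3' and A3' → α A3' | ε.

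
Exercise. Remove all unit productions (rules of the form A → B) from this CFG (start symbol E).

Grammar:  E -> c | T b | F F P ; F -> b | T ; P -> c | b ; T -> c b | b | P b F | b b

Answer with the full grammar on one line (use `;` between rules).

Unit pairs: F ⇒* {T}.
For each unit pair (A, B), copy every non-unit production of B to A, then drop all unit productions.

E -> c | T b | F F P; F -> b | c b | P b F | b b; P -> c | b; T -> c b | b | P b F | b b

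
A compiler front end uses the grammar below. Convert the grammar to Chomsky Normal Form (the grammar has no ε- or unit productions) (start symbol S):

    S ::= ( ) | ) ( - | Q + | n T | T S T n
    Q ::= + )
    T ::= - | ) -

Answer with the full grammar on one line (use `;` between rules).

S ::= X1 X2 | X2 Y1 | Q X4 | X5 T | T Y2; Q ::= X4 X2; T ::= - | X2 X3; X1 ::= (; X2 ::= ); X3 ::= -; X4 ::= +; X5 ::= n; Y1 ::= X1 X3; Y2 ::= S Y3; Y3 ::= T X5

Introduce a nonterminal for each terminal appearing in a rule of length ≥ 2: X1 → (, X2 → ), X3 → -, X4 → +, X5 → n.
Binarize each right-hand side of length ≥ 3 by chaining fresh nonterminals (Y1, Y2, …): affected rules were S → X2 X1 X3; S → T S T X5.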